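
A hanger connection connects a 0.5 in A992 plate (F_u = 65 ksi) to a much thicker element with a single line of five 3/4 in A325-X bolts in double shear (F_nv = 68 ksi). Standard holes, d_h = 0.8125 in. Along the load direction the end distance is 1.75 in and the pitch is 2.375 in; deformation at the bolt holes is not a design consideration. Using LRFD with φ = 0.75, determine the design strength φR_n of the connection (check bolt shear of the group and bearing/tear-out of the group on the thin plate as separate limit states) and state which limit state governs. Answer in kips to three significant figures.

Bolt shear: A_b = π·0.75²/4 = 0.4418 in²; R_n = 68 × 0.4418 × 5 × 2 = 300.4 kips → 0.75 × 300.4 = 225 kips.
Bearing (1.5 l_c t F_u ≤ 3.0 d t F_u): upper limit = 3.0·0.75·0.5·65 = 73.12 kips.
  Edge l_c = 1.75 − 0.8125/2 = 1.344 → r_n = 65.51 kips; interior l_c = 2.375 − 0.8125 = 1.562 → r_n = 73.12 kips.
  R_n,bearing = 1·65.51 + 4·73.12 = 358 kips → 0.75 × 358 = 269 kips.
Bolt shear governs: 225 kips.

225 kips (bolt shear governs)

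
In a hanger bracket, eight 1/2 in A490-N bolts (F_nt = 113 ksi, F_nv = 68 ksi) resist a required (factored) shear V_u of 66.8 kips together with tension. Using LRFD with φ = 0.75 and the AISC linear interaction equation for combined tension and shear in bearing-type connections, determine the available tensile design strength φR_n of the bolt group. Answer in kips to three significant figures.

62.1 kips

A_b = π·0.5²/4 = 0.1963 in²; f_rv = 66.8 / (8 × 0.1963) = 42.53 ksi.
F'_nt = 1.3 F_nt − (F_nt / φF_nv) f_rv = 1.3·113 − (113/(0.75·68))·42.53 = 52.68 ksi, capped at F_nt → F'_nt = 52.68 ksi.
R_n = F'_nt · A_b · n = 52.68 × 0.1963 × 8 = 82.74 kips.
Design strength φR_n = 0.75 × 82.74 = 62.1 kips.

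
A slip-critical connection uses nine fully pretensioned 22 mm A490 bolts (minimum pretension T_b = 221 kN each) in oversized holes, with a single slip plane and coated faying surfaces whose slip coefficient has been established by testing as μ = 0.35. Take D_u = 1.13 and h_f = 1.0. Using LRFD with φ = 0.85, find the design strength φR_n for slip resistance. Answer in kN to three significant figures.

669 kN

R_n = μ · D_u · h_f · T_b · n_s · n_b = 0.35 × 1.13 × 1.0 × 221 × 1 × 9 = 786.6 kN.
Design strength φR_n = 0.85 × 786.6 = 669 kN.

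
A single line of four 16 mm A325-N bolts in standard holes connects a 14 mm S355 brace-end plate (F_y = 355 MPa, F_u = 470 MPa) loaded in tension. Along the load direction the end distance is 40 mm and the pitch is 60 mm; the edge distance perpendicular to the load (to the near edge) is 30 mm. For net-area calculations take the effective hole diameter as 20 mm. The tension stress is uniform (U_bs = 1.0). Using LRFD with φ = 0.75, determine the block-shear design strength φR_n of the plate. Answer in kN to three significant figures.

543 kN

Shear plane L_v = 40 + 3·60 = 220 mm; A_gv = 220 × 14 = 3080 mm².
A_nv = (220 − 3.5·20) × 14 = 2100 mm².
A_nt = (30 − 0.5·20) × 14 = 280 mm².
0.6 F_u A_nv = 592.2 kN; 0.6 F_y A_gv = 656 kN → shear rupture governs the shear term.
R_n = 592.2 + 1.0 × 470 × 280 / 1000 = 723.8 kN.
Design strength φR_n = 0.75 × 723.8 = 543 kN.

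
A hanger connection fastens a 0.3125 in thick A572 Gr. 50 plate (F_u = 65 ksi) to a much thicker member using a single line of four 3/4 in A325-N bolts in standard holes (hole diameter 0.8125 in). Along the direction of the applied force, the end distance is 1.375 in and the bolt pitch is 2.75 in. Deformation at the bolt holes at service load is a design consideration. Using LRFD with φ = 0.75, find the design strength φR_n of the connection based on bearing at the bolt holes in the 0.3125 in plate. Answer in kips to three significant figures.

100 kips

Per bolt r_n = 1.2 l_c t F_u ≤ 2.4 d t F_u; upper limit = 2.4 × 0.75 × 0.3125 × 65 = 36.56 kips.
Edge bolt: l_c = 1.375 − 0.8125/2 = 0.9688 in → 1.2 × 0.9688 × 0.3125 × 65 = 23.61 → r_n = 23.61 kips.
Interior bolts: l_c = 2.75 − 0.8125 = 1.938 in → 1.2 × 1.938 × 0.3125 × 65 = 47.23 → r_n = 36.56 kips.
R_n = 1 × 23.61 + 3 × 36.56 = 133.3 kips.
Design strength φR_n = 0.75 × 133.3 = 100 kips.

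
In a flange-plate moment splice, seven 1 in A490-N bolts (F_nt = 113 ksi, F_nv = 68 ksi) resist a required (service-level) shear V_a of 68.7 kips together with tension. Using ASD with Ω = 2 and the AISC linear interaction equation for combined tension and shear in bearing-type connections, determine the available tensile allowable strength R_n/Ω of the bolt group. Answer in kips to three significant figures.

A_b = π·1²/4 = 0.7854 in²; f_rv = 68.7 / (7 × 0.7854) = 12.5 ksi.
F'_nt = 1.3 F_nt − (Ω F_nt / F_nv) f_rv = 1.3·113 − (2·113/68)·12.5 = 105.4 ksi, capped at F_nt → F'_nt = 105.4 ksi.
R_n = F'_nt · A_b · n = 105.4 × 0.7854 × 7 = 579.3 kips.
Allowable strength R_n/Ω = 579.3 / 2 = 290 kips.

290 kips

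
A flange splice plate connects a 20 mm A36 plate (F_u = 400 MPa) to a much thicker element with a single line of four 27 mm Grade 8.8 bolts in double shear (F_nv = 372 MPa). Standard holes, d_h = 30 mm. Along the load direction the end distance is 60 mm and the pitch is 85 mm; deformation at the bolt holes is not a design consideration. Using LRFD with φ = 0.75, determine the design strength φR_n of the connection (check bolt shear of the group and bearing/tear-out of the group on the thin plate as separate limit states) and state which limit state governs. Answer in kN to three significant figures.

1280 kN (bolt shear governs)

Bolt shear: A_b = π·27²/4 = 572.6 mm²; R_n = 372 × 572.6 × 4 × 2 / 1000 = 1704 kN → 0.75 × 1704 = 1280 kN.
Bearing (1.5 l_c t F_u ≤ 3.0 d t F_u): upper limit = 3.0·27·20·400 / 1000 = 648 kN.
  Edge l_c = 60 − 30/2 = 45 → r_n = 540 kN; interior l_c = 85 − 30 = 55 → r_n = 648 kN.
  R_n,bearing = 1·540 + 3·648 = 2484 kN → 0.75 × 2484 = 1860 kN.
Bolt shear governs: 1280 kN.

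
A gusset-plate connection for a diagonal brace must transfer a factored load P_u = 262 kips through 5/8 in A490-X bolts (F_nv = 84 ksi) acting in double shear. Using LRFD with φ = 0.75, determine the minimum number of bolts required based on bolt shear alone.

7 bolts

A_b = π·0.625²/4 = 0.3068 in².
Per-bolt design strength φR_n = 0.75 × 84 × 0.3068 × 2 = 38.66 kips.
n ≥ 262 / 38.66 = 6.778 → use 7 bolts.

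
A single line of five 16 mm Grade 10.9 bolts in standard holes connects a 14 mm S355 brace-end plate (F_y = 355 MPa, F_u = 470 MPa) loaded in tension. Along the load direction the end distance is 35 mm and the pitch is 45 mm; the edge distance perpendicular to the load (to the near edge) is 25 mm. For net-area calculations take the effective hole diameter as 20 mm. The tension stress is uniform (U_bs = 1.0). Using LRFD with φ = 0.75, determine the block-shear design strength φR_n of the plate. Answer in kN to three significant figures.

444 kN

Shear plane L_v = 35 + 4·45 = 215 mm; A_gv = 215 × 14 = 3010 mm².
A_nv = (215 − 4.5·20) × 14 = 1750 mm².
A_nt = (25 − 0.5·20) × 14 = 210 mm².
0.6 F_u A_nv = 493.5 kN; 0.6 F_y A_gv = 641.1 kN → shear rupture governs the shear term.
R_n = 493.5 + 1.0 × 470 × 210 / 1000 = 592.2 kN.
Design strength φR_n = 0.75 × 592.2 = 444 kN.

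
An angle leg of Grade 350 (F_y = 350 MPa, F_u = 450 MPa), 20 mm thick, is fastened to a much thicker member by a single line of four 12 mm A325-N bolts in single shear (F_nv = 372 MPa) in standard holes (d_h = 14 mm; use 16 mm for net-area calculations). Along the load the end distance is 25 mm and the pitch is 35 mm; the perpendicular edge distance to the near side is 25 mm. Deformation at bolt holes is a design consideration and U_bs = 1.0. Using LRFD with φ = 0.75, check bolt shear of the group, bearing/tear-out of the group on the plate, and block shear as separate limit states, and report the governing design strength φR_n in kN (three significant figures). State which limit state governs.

126 kN (bolt shear governs)

Bolt shear: A_b = π·12²/4 = 113.1 mm²; R_n = 372 × 113.1 × 4 × 1 / 1000 = 168.3 kN → 0.75 × 168.3 = 126 kN.
Bearing: edge l_c = 18, r_n = 194.4 kN; interior l_c = 21, r_n = 226.8 kN; R_n = 194.4 + 3·226.8 = 874.8 kN → 656 kN.
Block shear: A_gv = 2600, A_nv = 1480, A_nt = 340 mm²; R_n = min(0.6F_uA_nv, 0.6F_yA_gv) + U_bs·F_u·A_nt = 552.6 kN → 414 kN.
Bolt shear governs: 126 kN.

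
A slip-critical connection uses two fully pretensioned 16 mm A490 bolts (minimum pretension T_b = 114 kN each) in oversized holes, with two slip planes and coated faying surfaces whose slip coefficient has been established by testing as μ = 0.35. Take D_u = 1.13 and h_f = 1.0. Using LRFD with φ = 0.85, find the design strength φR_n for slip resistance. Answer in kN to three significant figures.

R_n = μ · D_u · h_f · T_b · n_s · n_b = 0.35 × 1.13 × 1.0 × 114 × 2 × 2 = 180.3 kN.
Design strength φR_n = 0.85 × 180.3 = 153 kN.

153 kN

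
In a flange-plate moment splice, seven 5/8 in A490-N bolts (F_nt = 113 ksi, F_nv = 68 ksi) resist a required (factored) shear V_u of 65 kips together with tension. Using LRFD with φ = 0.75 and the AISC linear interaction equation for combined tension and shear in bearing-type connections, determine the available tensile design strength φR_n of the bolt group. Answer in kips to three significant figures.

A_b = π·0.625²/4 = 0.3068 in²; f_rv = 65 / (7 × 0.3068) = 30.27 ksi.
F'_nt = 1.3 F_nt − (F_nt / φF_nv) f_rv = 1.3·113 − (113/(0.75·68))·30.27 = 79.84 ksi, capped at F_nt → F'_nt = 79.84 ksi.
R_n = F'_nt · A_b · n = 79.84 × 0.3068 × 7 = 171.5 kips.
Design strength φR_n = 0.75 × 171.5 = 129 kips.

129 kips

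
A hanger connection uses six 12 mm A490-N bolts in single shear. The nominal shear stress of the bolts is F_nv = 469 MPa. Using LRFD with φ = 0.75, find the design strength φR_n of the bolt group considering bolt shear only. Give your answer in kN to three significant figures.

A_b = π × 12² / 4 = 113.1 mm².
R_n = F_nv · A_b · n · n_s = 469 × 113.1 × 6 × 1 / 1000 = 318.3 kN.
Design strength φR_n = 0.75 × 318.3 = 239 kN.

239 kN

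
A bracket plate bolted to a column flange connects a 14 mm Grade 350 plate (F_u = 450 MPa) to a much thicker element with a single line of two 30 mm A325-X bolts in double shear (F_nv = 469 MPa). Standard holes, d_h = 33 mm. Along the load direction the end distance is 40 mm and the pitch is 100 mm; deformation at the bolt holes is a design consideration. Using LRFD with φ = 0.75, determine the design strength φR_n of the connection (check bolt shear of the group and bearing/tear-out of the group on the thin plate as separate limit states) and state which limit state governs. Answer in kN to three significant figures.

473 kN (bearing governs)

Bolt shear: A_b = π·30²/4 = 706.9 mm²; R_n = 469 × 706.9 × 2 × 2 / 1000 = 1326 kN → 0.75 × 1326 = 995 kN.
Bearing (1.2 l_c t F_u ≤ 2.4 d t F_u): upper limit = 2.4·30·14·450 / 1000 = 453.6 kN.
  Edge l_c = 40 − 33/2 = 23.5 → r_n = 177.7 kN; interior l_c = 100 − 33 = 67 → r_n = 453.6 kN.
  R_n,bearing = 1·177.7 + 1·453.6 = 631.3 kN → 0.75 × 631.3 = 473 kN.
Bearing governs: 473 kN.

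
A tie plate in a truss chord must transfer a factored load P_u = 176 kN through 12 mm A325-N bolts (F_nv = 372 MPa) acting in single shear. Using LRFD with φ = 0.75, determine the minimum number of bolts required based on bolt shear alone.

6 bolts

A_b = π·12²/4 = 113.1 mm².
Per-bolt design strength φR_n = 0.75 × 372 × 113.1 × 1 / 1000 = 31.55 kN.
n ≥ 176 / 31.55 = 5.578 → use 6 bolts.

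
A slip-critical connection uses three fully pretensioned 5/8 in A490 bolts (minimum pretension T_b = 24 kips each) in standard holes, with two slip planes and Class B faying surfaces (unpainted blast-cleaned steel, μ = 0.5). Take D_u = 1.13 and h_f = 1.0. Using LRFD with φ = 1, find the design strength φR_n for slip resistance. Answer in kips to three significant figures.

R_n = μ · D_u · h_f · T_b · n_s · n_b = 0.5 × 1.13 × 1.0 × 24 × 2 × 3 = 81.36 kips.
Design strength φR_n = 1 × 81.36 = 81.4 kips.

81.4 kips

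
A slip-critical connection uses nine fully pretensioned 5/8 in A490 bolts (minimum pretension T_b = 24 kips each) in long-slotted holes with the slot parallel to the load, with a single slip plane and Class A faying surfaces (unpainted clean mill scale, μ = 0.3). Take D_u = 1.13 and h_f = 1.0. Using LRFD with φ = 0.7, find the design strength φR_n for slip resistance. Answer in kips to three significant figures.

R_n = μ · D_u · h_f · T_b · n_s · n_b = 0.3 × 1.13 × 1.0 × 24 × 1 × 9 = 73.22 kips.
Design strength φR_n = 0.7 × 73.22 = 51.3 kips.

51.3 kips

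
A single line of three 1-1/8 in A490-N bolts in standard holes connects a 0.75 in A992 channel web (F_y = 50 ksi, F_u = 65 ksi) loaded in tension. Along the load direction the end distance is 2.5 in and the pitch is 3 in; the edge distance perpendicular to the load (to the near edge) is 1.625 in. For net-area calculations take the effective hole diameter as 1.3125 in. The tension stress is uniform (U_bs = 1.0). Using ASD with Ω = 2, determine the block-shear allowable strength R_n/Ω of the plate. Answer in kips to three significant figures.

Shear plane L_v = 2.5 + 2·3 = 8.5 in; A_gv = 8.5 × 0.75 = 6.375 in².
A_nv = (8.5 − 2.5·1.3125) × 0.75 = 3.914 in².
A_nt = (1.625 − 0.5·1.3125) × 0.75 = 0.7266 in².
0.6 F_u A_nv = 152.6 kips; 0.6 F_y A_gv = 191.2 kips → shear rupture governs the shear term.
R_n = 152.6 + 1.0 × 65 × 0.7266 = 199.9 kips.
Allowable strength R_n/Ω = 199.9 / 2 = 99.9 kips.

99.9 kips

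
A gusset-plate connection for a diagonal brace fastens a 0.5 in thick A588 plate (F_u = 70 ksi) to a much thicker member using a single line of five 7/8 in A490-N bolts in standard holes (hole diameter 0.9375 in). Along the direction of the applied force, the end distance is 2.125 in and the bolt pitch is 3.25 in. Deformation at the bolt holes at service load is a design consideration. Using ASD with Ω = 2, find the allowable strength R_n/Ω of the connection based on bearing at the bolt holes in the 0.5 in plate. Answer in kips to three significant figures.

Per bolt r_n = 1.2 l_c t F_u ≤ 2.4 d t F_u; upper limit = 2.4 × 0.875 × 0.5 × 70 = 73.5 kips.
Edge bolt: l_c = 2.125 − 0.9375/2 = 1.656 in → 1.2 × 1.656 × 0.5 × 70 = 69.56 → r_n = 69.56 kips.
Interior bolts: l_c = 3.25 − 0.9375 = 2.312 in → 1.2 × 2.312 × 0.5 × 70 = 97.12 → r_n = 73.5 kips.
R_n = 1 × 69.56 + 4 × 73.5 = 363.6 kips.
Allowable strength R_n/Ω = 363.6 / 2 = 182 kips.

182 kips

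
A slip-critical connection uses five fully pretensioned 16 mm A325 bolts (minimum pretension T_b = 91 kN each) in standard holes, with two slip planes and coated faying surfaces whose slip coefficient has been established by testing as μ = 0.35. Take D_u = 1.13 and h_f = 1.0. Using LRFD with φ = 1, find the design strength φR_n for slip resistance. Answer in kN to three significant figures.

360 kN

R_n = μ · D_u · h_f · T_b · n_s · n_b = 0.35 × 1.13 × 1.0 × 91 × 2 × 5 = 359.9 kN.
Design strength φR_n = 1 × 359.9 = 360 kN.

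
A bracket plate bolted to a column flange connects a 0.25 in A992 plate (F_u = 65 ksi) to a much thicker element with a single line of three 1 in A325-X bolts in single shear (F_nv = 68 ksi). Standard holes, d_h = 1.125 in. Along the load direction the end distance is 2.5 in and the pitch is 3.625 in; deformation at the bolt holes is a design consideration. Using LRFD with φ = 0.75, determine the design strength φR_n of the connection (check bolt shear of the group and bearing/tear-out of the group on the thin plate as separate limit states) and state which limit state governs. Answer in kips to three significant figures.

86.8 kips (bearing governs)

Bolt shear: A_b = π·1²/4 = 0.7854 in²; R_n = 68 × 0.7854 × 3 × 1 = 160.2 kips → 0.75 × 160.2 = 120 kips.
Bearing (1.2 l_c t F_u ≤ 2.4 d t F_u): upper limit = 2.4·1·0.25·65 = 39 kips.
  Edge l_c = 2.5 − 1.125/2 = 1.938 → r_n = 37.78 kips; interior l_c = 3.625 − 1.125 = 2.5 → r_n = 39 kips.
  R_n,bearing = 1·37.78 + 2·39 = 115.8 kips → 0.75 × 115.8 = 86.8 kips.
Bearing governs: 86.8 kips.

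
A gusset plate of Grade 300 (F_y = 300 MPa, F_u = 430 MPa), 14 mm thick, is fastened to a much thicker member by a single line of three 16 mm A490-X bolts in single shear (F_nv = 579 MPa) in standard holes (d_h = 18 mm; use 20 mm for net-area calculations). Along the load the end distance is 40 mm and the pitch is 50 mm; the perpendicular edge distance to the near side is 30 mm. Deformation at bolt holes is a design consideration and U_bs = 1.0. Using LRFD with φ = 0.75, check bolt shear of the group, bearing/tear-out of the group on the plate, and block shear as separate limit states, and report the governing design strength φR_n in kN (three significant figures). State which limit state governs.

262 kN (bolt shear governs)

Bolt shear: A_b = π·16²/4 = 201.1 mm²; R_n = 579 × 201.1 × 3 × 1 / 1000 = 349.2 kN → 0.75 × 349.2 = 262 kN.
Bearing: edge l_c = 31, r_n = 223.9 kN; interior l_c = 32, r_n = 231.2 kN; R_n = 223.9 + 2·231.2 = 686.3 kN → 515 kN.
Block shear: A_gv = 1960, A_nv = 1260, A_nt = 280 mm²; R_n = min(0.6F_uA_nv, 0.6F_yA_gv) + U_bs·F_u·A_nt = 445.5 kN → 334 kN.
Bolt shear governs: 262 kN.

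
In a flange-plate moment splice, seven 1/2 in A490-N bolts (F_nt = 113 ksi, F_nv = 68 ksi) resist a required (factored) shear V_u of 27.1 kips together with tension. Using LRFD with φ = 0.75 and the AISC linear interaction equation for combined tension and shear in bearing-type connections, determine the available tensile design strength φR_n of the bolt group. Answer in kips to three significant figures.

A_b = π·0.5²/4 = 0.1963 in²; f_rv = 27.1 / (7 × 0.1963) = 19.72 ksi.
F'_nt = 1.3 F_nt − (F_nt / φF_nv) f_rv = 1.3·113 − (113/(0.75·68))·19.72 = 103.2 ksi, capped at F_nt → F'_nt = 103.2 ksi.
R_n = F'_nt · A_b · n = 103.2 × 0.1963 × 7 = 141.9 kips.
Design strength φR_n = 0.75 × 141.9 = 106 kips.

106 kips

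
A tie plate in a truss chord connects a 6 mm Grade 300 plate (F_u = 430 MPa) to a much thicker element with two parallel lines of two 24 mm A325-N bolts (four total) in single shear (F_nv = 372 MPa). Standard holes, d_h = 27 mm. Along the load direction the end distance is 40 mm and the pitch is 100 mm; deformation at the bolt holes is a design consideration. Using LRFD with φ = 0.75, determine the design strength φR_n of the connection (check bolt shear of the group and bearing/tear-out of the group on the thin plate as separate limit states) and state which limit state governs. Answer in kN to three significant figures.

Bolt shear: A_b = π·24²/4 = 452.4 mm²; R_n = 372 × 452.4 × 4 × 1 / 1000 = 673.2 kN → 0.75 × 673.2 = 505 kN.
Bearing (1.2 l_c t F_u ≤ 2.4 d t F_u): upper limit = 2.4·24·6·430 / 1000 = 148.6 kN.
  Edge l_c = 40 − 27/2 = 26.5 → r_n = 82.04 kN; interior l_c = 100 − 27 = 73 → r_n = 148.6 kN.
  R_n,bearing = 2·82.04 + 2·148.6 = 461.3 kN → 0.75 × 461.3 = 346 kN.
Bearing governs: 346 kN.

346 kN (bearing governs)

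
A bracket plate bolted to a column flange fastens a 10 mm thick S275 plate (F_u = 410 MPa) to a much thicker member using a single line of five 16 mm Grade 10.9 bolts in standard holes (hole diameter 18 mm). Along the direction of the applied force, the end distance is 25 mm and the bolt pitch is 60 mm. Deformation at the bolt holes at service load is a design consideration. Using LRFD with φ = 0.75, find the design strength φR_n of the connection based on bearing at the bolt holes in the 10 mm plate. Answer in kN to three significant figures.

Per bolt r_n = 1.2 l_c t F_u ≤ 2.4 d t F_u; upper limit = 2.4 × 16 × 10 × 410 / 1000 = 157.4 kN.
Edge bolt: l_c = 25 − 18/2 = 16 mm → 1.2 × 16 × 10 × 410 / 1000 = 78.72 → r_n = 78.72 kN.
Interior bolts: l_c = 60 − 18 = 42 mm → 1.2 × 42 × 10 × 410 / 1000 = 206.6 → r_n = 157.4 kN.
R_n = 1 × 78.72 + 4 × 157.4 = 708.5 kN.
Design strength φR_n = 0.75 × 708.5 = 531 kN.

531 kN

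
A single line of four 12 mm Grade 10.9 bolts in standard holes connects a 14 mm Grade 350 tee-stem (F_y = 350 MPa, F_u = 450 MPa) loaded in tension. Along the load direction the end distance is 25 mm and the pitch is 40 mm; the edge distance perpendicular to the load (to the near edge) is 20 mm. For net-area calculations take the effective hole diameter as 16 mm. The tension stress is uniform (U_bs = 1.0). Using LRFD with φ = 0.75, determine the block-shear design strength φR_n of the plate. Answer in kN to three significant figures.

Shear plane L_v = 25 + 3·40 = 145 mm; A_gv = 145 × 14 = 2030 mm².
A_nv = (145 − 3.5·16) × 14 = 1246 mm².
A_nt = (20 − 0.5·16) × 14 = 168 mm².
0.6 F_u A_nv = 336.4 kN; 0.6 F_y A_gv = 426.3 kN → shear rupture governs the shear term.
R_n = 336.4 + 1.0 × 450 × 168 / 1000 = 412 kN.
Design strength φR_n = 0.75 × 412 = 309 kN.

309 kN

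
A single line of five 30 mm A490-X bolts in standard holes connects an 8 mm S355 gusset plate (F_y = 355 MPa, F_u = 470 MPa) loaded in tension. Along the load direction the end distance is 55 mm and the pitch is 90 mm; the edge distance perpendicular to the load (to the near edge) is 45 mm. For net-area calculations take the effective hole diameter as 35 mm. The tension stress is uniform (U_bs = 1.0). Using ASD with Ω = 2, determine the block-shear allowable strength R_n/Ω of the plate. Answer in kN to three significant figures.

Shear plane L_v = 55 + 4·90 = 415 mm; A_gv = 415 × 8 = 3320 mm².
A_nv = (415 − 4.5·35) × 8 = 2060 mm².
A_nt = (45 − 0.5·35) × 8 = 220 mm².
0.6 F_u A_nv = 580.9 kN; 0.6 F_y A_gv = 707.2 kN → shear rupture governs the shear term.
R_n = 580.9 + 1.0 × 470 × 220 / 1000 = 684.3 kN.
Allowable strength R_n/Ω = 684.3 / 2 = 342 kN.

342 kN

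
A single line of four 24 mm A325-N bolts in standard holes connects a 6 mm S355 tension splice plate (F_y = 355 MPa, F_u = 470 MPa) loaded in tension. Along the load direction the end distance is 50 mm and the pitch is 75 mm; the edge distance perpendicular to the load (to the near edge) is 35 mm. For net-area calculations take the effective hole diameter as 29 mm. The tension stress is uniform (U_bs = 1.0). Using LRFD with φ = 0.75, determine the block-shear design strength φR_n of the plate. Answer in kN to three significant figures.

264 kN

Shear plane L_v = 50 + 3·75 = 275 mm; A_gv = 275 × 6 = 1650 mm².
A_nv = (275 − 3.5·29) × 6 = 1041 mm².
A_nt = (35 − 0.5·29) × 6 = 123 mm².
0.6 F_u A_nv = 293.6 kN; 0.6 F_y A_gv = 351.4 kN → shear rupture governs the shear term.
R_n = 293.6 + 1.0 × 470 × 123 / 1000 = 351.4 kN.
Design strength φR_n = 0.75 × 351.4 = 264 kN.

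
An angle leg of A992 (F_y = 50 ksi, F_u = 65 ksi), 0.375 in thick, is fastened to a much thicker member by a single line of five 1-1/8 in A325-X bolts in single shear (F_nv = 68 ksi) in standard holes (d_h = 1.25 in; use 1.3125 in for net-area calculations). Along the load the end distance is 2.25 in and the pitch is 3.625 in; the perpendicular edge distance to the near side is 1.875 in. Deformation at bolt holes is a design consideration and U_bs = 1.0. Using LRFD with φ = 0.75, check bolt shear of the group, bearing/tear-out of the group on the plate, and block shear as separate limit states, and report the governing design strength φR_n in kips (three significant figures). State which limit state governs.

Bolt shear: A_b = π·1.125²/4 = 0.994 in²; R_n = 68 × 0.994 × 5 × 1 = 338 kips → 0.75 × 338 = 253 kips.
Bearing: edge l_c = 1.625, r_n = 47.53 kips; interior l_c = 2.375, r_n = 65.81 kips; R_n = 47.53 + 4·65.81 = 310.8 kips → 233 kips.
Block shear: A_gv = 6.281, A_nv = 4.066, A_nt = 0.457 in²; R_n = min(0.6F_uA_nv, 0.6F_yA_gv) + U_bs·F_u·A_nt = 188.3 kips → 141 kips.
Block shear governs: 141 kips.

141 kips (block shear governs)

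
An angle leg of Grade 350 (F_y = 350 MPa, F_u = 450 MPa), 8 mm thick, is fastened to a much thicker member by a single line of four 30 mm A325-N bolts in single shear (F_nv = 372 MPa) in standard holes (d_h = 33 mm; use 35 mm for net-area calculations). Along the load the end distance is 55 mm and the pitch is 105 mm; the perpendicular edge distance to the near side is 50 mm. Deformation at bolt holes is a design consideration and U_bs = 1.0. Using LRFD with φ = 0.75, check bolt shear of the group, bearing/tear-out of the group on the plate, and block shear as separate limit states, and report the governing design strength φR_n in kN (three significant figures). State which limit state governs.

489 kN (block shear governs)

Bolt shear: A_b = π·30²/4 = 706.9 mm²; R_n = 372 × 706.9 × 4 × 1 / 1000 = 1052 kN → 0.75 × 1052 = 789 kN.
Bearing: edge l_c = 38.5, r_n = 166.3 kN; interior l_c = 72, r_n = 259.2 kN; R_n = 166.3 + 3·259.2 = 943.9 kN → 708 kN.
Block shear: A_gv = 2960, A_nv = 1980, A_nt = 260 mm²; R_n = min(0.6F_uA_nv, 0.6F_yA_gv) + U_bs·F_u·A_nt = 651.6 kN → 489 kN.
Block shear governs: 489 kN.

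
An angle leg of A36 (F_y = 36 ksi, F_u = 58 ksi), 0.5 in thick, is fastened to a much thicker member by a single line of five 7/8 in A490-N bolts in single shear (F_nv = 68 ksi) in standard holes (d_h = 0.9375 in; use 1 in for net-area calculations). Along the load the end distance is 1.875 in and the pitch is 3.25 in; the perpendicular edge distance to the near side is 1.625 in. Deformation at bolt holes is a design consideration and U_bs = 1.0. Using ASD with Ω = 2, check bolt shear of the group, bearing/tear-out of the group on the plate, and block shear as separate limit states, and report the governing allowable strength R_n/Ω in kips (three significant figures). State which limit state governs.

96.6 kips (block shear governs)

Bolt shear: A_b = π·0.875²/4 = 0.6013 in²; R_n = 68 × 0.6013 × 5 × 1 = 204.4 kips → 204.4 / 2 = 102 kips.
Bearing: edge l_c = 1.406, r_n = 48.94 kips; interior l_c = 2.312, r_n = 60.9 kips; R_n = 48.94 + 4·60.9 = 292.5 kips → 146 kips.
Block shear: A_gv = 7.438, A_nv = 5.188, A_nt = 0.5625 in²; R_n = min(0.6F_uA_nv, 0.6F_yA_gv) + U_bs·F_u·A_nt = 193.3 kips → 96.6 kips.
Block shear governs: 96.6 kips.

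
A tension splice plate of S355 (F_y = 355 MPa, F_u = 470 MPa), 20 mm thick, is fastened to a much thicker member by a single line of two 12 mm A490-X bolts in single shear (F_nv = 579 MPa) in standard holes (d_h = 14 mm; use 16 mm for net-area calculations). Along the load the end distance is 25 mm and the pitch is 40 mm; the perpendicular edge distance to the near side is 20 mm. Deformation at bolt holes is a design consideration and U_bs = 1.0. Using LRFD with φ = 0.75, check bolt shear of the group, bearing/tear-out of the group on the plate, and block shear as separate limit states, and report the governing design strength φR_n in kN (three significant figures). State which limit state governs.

98.2 kN (bolt shear governs)

Bolt shear: A_b = π·12²/4 = 113.1 mm²; R_n = 579 × 113.1 × 2 × 1 / 1000 = 131 kN → 0.75 × 131 = 98.2 kN.
Bearing: edge l_c = 18, r_n = 203 kN; interior l_c = 26, r_n = 270.7 kN; R_n = 203 + 1·270.7 = 473.8 kN → 355 kN.
Block shear: A_gv = 1300, A_nv = 820, A_nt = 240 mm²; R_n = min(0.6F_uA_nv, 0.6F_yA_gv) + U_bs·F_u·A_nt = 344 kN → 258 kN.
Bolt shear governs: 98.2 kN.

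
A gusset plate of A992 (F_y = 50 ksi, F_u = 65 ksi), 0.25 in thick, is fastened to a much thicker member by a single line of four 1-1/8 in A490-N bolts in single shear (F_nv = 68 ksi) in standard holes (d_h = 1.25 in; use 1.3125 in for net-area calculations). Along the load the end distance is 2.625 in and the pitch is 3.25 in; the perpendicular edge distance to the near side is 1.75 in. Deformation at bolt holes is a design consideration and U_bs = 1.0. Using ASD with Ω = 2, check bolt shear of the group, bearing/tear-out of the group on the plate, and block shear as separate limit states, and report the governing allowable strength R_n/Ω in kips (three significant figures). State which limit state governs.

Bolt shear: A_b = π·1.125²/4 = 0.994 in²; R_n = 68 × 0.994 × 4 × 1 = 270.4 kips → 270.4 / 2 = 135 kips.
Bearing: edge l_c = 2, r_n = 39 kips; interior l_c = 2, r_n = 39 kips; R_n = 39 + 3·39 = 156 kips → 78 kips.
Block shear: A_gv = 3.094, A_nv = 1.945, A_nt = 0.2734 in²; R_n = min(0.6F_uA_nv, 0.6F_yA_gv) + U_bs·F_u·A_nt = 93.64 kips → 46.8 kips.
Block shear governs: 46.8 kips.

46.8 kips (block shear governs)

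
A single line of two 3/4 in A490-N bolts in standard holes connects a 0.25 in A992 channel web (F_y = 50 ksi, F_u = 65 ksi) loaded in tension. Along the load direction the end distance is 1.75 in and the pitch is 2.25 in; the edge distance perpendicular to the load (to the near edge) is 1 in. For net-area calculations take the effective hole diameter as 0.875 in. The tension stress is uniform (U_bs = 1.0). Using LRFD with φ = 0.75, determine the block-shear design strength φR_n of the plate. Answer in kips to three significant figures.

Shear plane L_v = 1.75 + 1·2.25 = 4 in; A_gv = 4 × 0.25 = 1 in².
A_nv = (4 − 1.5·0.875) × 0.25 = 0.6719 in².
A_nt = (1 − 0.5·0.875) × 0.25 = 0.1406 in².
0.6 F_u A_nv = 26.2 kips; 0.6 F_y A_gv = 30 kips → shear rupture governs the shear term.
R_n = 26.2 + 1.0 × 65 × 0.1406 = 35.34 kips.
Design strength φR_n = 0.75 × 35.34 = 26.5 kips.

26.5 kips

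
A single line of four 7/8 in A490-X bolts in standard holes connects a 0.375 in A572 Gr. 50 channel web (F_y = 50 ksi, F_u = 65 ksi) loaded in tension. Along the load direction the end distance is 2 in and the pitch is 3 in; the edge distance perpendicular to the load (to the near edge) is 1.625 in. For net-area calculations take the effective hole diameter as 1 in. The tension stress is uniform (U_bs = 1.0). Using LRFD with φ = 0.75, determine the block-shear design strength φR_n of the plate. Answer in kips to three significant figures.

Shear plane L_v = 2 + 3·3 = 11 in; A_gv = 11 × 0.375 = 4.125 in².
A_nv = (11 − 3.5·1) × 0.375 = 2.812 in².
A_nt = (1.625 − 0.5·1) × 0.375 = 0.4219 in².
0.6 F_u A_nv = 109.7 kips; 0.6 F_y A_gv = 123.8 kips → shear rupture governs the shear term.
R_n = 109.7 + 1.0 × 65 × 0.4219 = 137.1 kips.
Design strength φR_n = 0.75 × 137.1 = 103 kips.

103 kips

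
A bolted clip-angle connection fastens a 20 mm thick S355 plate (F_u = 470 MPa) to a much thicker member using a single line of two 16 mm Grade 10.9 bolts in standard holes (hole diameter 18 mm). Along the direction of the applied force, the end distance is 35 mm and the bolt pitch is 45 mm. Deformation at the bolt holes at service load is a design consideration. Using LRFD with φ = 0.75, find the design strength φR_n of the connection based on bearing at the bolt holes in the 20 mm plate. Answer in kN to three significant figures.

Per bolt r_n = 1.2 l_c t F_u ≤ 2.4 d t F_u; upper limit = 2.4 × 16 × 20 × 470 / 1000 = 361 kN.
Edge bolt: l_c = 35 − 18/2 = 26 mm → 1.2 × 26 × 20 × 470 / 1000 = 293.3 → r_n = 293.3 kN.
Interior bolts: l_c = 45 − 18 = 27 mm → 1.2 × 27 × 20 × 470 / 1000 = 304.6 → r_n = 304.6 kN.
R_n = 1 × 293.3 + 1 × 304.6 = 597.8 kN.
Design strength φR_n = 0.75 × 597.8 = 448 kN.

448 kN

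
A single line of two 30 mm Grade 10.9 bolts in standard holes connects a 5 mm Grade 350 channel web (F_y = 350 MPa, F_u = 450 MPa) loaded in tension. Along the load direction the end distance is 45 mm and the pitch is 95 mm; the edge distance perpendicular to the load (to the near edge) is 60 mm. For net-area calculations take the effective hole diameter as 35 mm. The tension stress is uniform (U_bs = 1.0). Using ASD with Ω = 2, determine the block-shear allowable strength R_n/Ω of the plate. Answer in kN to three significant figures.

107 kN

Shear plane L_v = 45 + 1·95 = 140 mm; A_gv = 140 × 5 = 700 mm².
A_nv = (140 − 1.5·35) × 5 = 437.5 mm².
A_nt = (60 − 0.5·35) × 5 = 212.5 mm².
0.6 F_u A_nv = 118.1 kN; 0.6 F_y A_gv = 147 kN → shear rupture governs the shear term.
R_n = 118.1 + 1.0 × 450 × 212.5 / 1000 = 213.8 kN.
Allowable strength R_n/Ω = 213.8 / 2 = 107 kN.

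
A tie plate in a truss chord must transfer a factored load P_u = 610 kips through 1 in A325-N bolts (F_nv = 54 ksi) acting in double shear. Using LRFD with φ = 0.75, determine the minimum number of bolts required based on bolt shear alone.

A_b = π·1²/4 = 0.7854 in².
Per-bolt design strength φR_n = 0.75 × 54 × 0.7854 × 2 = 63.62 kips.
n ≥ 610 / 63.62 = 9.589 → use 10 bolts.

10 bolts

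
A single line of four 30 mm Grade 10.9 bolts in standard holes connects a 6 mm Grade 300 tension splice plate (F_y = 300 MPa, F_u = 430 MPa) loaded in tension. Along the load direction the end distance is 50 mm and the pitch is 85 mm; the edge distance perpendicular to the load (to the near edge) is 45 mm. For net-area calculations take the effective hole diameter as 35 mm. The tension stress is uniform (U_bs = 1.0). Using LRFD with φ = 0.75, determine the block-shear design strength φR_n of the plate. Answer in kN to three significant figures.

Shear plane L_v = 50 + 3·85 = 305 mm; A_gv = 305 × 6 = 1830 mm².
A_nv = (305 − 3.5·35) × 6 = 1095 mm².
A_nt = (45 − 0.5·35) × 6 = 165 mm².
0.6 F_u A_nv = 282.5 kN; 0.6 F_y A_gv = 329.4 kN → shear rupture governs the shear term.
R_n = 282.5 + 1.0 × 430 × 165 / 1000 = 353.5 kN.
Design strength φR_n = 0.75 × 353.5 = 265 kN.

265 kN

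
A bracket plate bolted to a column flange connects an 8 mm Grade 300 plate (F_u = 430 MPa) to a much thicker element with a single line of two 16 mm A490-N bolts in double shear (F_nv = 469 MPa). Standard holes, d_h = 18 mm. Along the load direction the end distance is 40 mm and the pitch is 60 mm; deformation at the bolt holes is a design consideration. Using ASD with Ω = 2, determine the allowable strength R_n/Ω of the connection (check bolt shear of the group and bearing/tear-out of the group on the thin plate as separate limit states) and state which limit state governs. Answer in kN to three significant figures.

130 kN (bearing governs)

Bolt shear: A_b = π·16²/4 = 201.1 mm²; R_n = 469 × 201.1 × 2 × 2 / 1000 = 377.2 kN → 377.2 / 2 = 189 kN.
Bearing (1.2 l_c t F_u ≤ 2.4 d t F_u): upper limit = 2.4·16·8·430 / 1000 = 132.1 kN.
  Edge l_c = 40 − 18/2 = 31 → r_n = 128 kN; interior l_c = 60 − 18 = 42 → r_n = 132.1 kN.
  R_n,bearing = 1·128 + 1·132.1 = 260.1 kN → 260.1 / 2 = 130 kN.
Bearing governs: 130 kN.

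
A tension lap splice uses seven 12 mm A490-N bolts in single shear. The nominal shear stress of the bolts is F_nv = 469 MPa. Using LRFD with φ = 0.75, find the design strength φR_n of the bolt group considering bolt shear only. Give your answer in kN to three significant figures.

A_b = π × 12² / 4 = 113.1 mm².
R_n = F_nv · A_b · n · n_s = 469 × 113.1 × 7 × 1 / 1000 = 371.3 kN.
Design strength φR_n = 0.75 × 371.3 = 278 kN.

278 kN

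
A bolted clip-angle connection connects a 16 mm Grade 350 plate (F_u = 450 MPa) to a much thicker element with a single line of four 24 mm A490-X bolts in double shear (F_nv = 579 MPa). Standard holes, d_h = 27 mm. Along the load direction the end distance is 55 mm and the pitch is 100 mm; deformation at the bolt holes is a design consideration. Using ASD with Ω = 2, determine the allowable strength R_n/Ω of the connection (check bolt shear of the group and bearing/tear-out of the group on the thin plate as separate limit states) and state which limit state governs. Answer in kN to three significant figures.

801 kN (bearing governs)

Bolt shear: A_b = π·24²/4 = 452.4 mm²; R_n = 579 × 452.4 × 4 × 2 / 1000 = 2095 kN → 2095 / 2 = 1050 kN.
Bearing (1.2 l_c t F_u ≤ 2.4 d t F_u): upper limit = 2.4·24·16·450 / 1000 = 414.7 kN.
  Edge l_c = 55 − 27/2 = 41.5 → r_n = 358.6 kN; interior l_c = 100 − 27 = 73 → r_n = 414.7 kN.
  R_n,bearing = 1·358.6 + 3·414.7 = 1603 kN → 1603 / 2 = 801 kN.
Bearing governs: 801 kN.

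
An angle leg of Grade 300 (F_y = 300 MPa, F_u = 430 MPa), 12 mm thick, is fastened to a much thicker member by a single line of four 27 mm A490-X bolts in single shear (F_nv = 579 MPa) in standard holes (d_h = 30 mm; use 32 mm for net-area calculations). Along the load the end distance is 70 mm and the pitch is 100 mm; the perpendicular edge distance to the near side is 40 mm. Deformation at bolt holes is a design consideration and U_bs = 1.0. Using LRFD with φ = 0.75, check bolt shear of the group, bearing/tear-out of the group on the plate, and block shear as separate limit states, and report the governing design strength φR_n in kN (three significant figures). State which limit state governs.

692 kN (block shear governs)

Bolt shear: A_b = π·27²/4 = 572.6 mm²; R_n = 579 × 572.6 × 4 × 1 / 1000 = 1326 kN → 0.75 × 1326 = 995 kN.
Bearing: edge l_c = 55, r_n = 334.4 kN; interior l_c = 70, r_n = 334.4 kN; R_n = 334.4 + 3·334.4 = 1337 kN → 1000 kN.
Block shear: A_gv = 4440, A_nv = 3096, A_nt = 288 mm²; R_n = min(0.6F_uA_nv, 0.6F_yA_gv) + U_bs·F_u·A_nt = 922.6 kN → 692 kN.
Block shear governs: 692 kN.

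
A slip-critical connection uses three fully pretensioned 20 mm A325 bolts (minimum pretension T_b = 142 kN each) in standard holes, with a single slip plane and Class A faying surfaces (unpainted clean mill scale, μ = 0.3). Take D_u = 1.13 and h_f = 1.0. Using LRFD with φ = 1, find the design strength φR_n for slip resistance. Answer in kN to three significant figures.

144 kN

R_n = μ · D_u · h_f · T_b · n_s · n_b = 0.3 × 1.13 × 1.0 × 142 × 1 × 3 = 144.4 kN.
Design strength φR_n = 1 × 144.4 = 144 kN.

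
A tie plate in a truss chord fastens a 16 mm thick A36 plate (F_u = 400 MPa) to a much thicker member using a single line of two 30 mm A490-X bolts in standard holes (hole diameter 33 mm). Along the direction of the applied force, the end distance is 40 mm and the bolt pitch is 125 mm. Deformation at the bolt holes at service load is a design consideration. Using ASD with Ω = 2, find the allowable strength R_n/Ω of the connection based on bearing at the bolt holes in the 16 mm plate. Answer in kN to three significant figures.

Per bolt r_n = 1.2 l_c t F_u ≤ 2.4 d t F_u; upper limit = 2.4 × 30 × 16 × 400 / 1000 = 460.8 kN.
Edge bolt: l_c = 40 − 33/2 = 23.5 mm → 1.2 × 23.5 × 16 × 400 / 1000 = 180.5 → r_n = 180.5 kN.
Interior bolts: l_c = 125 − 33 = 92 mm → 1.2 × 92 × 16 × 400 / 1000 = 706.6 → r_n = 460.8 kN.
R_n = 1 × 180.5 + 1 × 460.8 = 641.3 kN.
Allowable strength R_n/Ω = 641.3 / 2 = 321 kN.

321 kN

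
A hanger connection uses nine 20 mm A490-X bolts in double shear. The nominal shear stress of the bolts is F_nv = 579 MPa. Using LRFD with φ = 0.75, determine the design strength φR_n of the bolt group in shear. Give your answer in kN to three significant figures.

A_b = π × 20² / 4 = 314.2 mm².
R_n = F_nv · A_b · n · n_s = 579 × 314.2 × 9 × 2 / 1000 = 3274 kN.
Design strength φR_n = 0.75 × 3274 = 2460 kN.

2460 kN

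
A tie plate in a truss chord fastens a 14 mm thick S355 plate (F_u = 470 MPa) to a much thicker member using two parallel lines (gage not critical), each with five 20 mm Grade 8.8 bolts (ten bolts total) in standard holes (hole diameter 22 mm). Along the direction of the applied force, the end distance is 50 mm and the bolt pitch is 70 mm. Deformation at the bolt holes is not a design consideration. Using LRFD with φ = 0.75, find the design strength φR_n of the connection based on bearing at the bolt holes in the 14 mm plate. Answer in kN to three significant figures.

Per bolt r_n = 1.5 l_c t F_u ≤ 3.0 d t F_u; upper limit = 3.0 × 20 × 14 × 470 / 1000 = 394.8 kN.
Edge bolt: l_c = 50 − 22/2 = 39 mm → 1.5 × 39 × 14 × 470 / 1000 = 384.9 → r_n = 384.9 kN.
Interior bolts: l_c = 70 − 22 = 48 mm → 1.5 × 48 × 14 × 470 / 1000 = 473.8 → r_n = 394.8 kN.
R_n = 2 × 384.9 + 8 × 394.8 = 3928 kN.
Design strength φR_n = 0.75 × 3928 = 2950 kN.

2950 kN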